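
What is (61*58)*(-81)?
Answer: -286578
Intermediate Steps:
(61*58)*(-81) = 3538*(-81) = -286578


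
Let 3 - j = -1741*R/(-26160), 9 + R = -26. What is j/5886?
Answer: 27883/30795552 ≈ 0.00090542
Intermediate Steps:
R = -35 (R = -9 - 26 = -35)
j = 27883/5232 (j = 3 - (-1741*(-35))/(-26160) = 3 - 60935*(-1)/26160 = 3 - 1*(-12187/5232) = 3 + 12187/5232 = 27883/5232 ≈ 5.3293)
j/5886 = (27883/5232)/5886 = (27883/5232)*(1/5886) = 27883/30795552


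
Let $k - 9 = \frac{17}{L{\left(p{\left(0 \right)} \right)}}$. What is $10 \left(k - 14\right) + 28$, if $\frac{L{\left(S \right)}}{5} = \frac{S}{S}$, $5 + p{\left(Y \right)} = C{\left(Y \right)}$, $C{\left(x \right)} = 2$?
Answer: $12$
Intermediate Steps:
$p{\left(Y \right)} = -3$ ($p{\left(Y \right)} = -5 + 2 = -3$)
$L{\left(S \right)} = 5$ ($L{\left(S \right)} = 5 \frac{S}{S} = 5 \cdot 1 = 5$)
$k = \frac{62}{5}$ ($k = 9 + \frac{17}{5} = \frac{62}{5} \approx 12.4$)
$10 \left(k - 14\right) + 28 = 10 \left(\frac{62}{5} - 14\right) + 28 = 10 \left(- \frac{8}{5}\right) + 28 = -16 + 28 = 12$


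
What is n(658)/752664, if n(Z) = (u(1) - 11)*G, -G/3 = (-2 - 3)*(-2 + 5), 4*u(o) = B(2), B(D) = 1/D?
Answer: -1305/2007104 ≈ -0.00065019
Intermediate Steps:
u(o) = ⅛ (u(o) = (¼)/2 = (¼)*(½) = ⅛)
G = 45 (G = -3*(-2 - 3)*(-2 + 5) = -(-15)*3 = -3*(-15) = 45)
n(Z) = -3915/8 (n(Z) = (⅛ - 11)*45 = -87/8*45 = -3915/8)
n(658)/752664 = -3915/8/752664 = -3915/8*1/752664 = -1305/2007104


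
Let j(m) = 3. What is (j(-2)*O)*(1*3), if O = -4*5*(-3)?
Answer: 540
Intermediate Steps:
O = 60 (O = -20*(-3) = 60)
(j(-2)*O)*(1*3) = (3*60)*(1*3) = 180*3 = 540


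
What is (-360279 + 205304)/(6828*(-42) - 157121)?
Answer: 154975/443897 ≈ 0.34912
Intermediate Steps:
(-360279 + 205304)/(6828*(-42) - 157121) = -154975/(-286776 - 157121) = -154975/(-443897) = -154975*(-1/443897) = 154975/443897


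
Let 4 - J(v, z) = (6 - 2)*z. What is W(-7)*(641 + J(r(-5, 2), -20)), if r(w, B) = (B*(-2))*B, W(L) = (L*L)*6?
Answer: 213150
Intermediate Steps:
W(L) = 6*L² (W(L) = L²*6 = 6*L²)
r(w, B) = -2*B² (r(w, B) = (-2*B)*B = -2*B²)
J(v, z) = 4 - 4*z (J(v, z) = 4 - (6 - 2)*z = 4 - 4*z)
W(-7)*(641 + J(r(-5, 2), -20)) = (6*(-7)²)*(641 + (4 - 4*(-20))) = (6*49)*(641 + (4 + 80)) = 294*(641 + 84) = 294*725 = 213150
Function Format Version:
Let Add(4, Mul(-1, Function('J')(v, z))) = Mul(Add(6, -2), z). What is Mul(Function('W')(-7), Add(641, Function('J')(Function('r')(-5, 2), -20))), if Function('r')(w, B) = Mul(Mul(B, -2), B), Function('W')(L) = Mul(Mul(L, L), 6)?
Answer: 213150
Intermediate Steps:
Function('W')(L) = Mul(6, Pow(L, 2)) (Function('W')(L) = Mul(Pow(L, 2), 6) = Mul(6, Pow(L, 2)))
Function('r')(w, B) = Mul(-2, Pow(B, 2)) (Function('r')(w, B) = Mul(Mul(-2, B), B) = Mul(-2, Pow(B, 2)))
Function('J')(v, z) = Add(4, Mul(-4, z)) (Function('J')(v, z) = Add(4, Mul(-1, Mul(Add(6, -2), z))) = Add(4, Mul(-1, Mul(4, z))) = Add(4, Mul(-4, z)))
Mul(Function('W')(-7), Add(641, Function('J')(Function('r')(-5, 2), -20))) = Mul(Mul(6, Pow(-7, 2)), Add(641, Add(4, Mul(-4, -20)))) = Mul(Mul(6, 49), Add(641, Add(4, 80))) = Mul(294, Add(641, 84)) = Mul(294, 725) = 213150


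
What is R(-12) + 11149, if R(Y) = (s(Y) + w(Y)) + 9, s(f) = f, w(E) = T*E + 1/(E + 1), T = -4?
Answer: 123133/11 ≈ 11194.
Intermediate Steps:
w(E) = 1/(1 + E) - 4*E (w(E) = -4*E + 1/(E + 1) = -4*E + 1/(1 + E) = 1/(1 + E) - 4*E)
R(Y) = 9 + Y + (1 - 4*Y - 4*Y**2)/(1 + Y) (R(Y) = (Y + (1 - 4*Y - 4*Y**2)/(1 + Y)) + 9 = 9 + Y + (1 - 4*Y - 4*Y**2)/(1 + Y))
R(-12) + 11149 = (10 - 3*(-12)**2 + 6*(-12))/(1 - 12) + 11149 = (10 - 3*144 - 72)/(-11) + 11149 = -(10 - 432 - 72)/11 + 11149 = -1/11*(-494) + 11149 = 494/11 + 11149 = 123133/11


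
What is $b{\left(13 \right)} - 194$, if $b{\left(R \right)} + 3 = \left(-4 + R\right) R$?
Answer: $-80$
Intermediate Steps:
$b{\left(R \right)} = -3 + R \left(-4 + R\right)$ ($b{\left(R \right)} = -3 + \left(-4 + R\right) R = -3 + R \left(-4 + R\right)$)
$b{\left(13 \right)} - 194 = \left(-3 + 13^{2} - 52\right) - 194 = \left(-3 + 169 - 52\right) - 194 = 114 - 194 = -80$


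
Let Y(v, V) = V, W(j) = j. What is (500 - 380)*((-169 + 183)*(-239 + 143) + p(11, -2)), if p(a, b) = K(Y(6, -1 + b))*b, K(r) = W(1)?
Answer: -161520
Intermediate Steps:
K(r) = 1
p(a, b) = b (p(a, b) = 1*b = b)
(500 - 380)*((-169 + 183)*(-239 + 143) + p(11, -2)) = (500 - 380)*((-169 + 183)*(-239 + 143) - 2) = 120*(14*(-96) - 2) = 120*(-1344 - 2) = 120*(-1346) = -161520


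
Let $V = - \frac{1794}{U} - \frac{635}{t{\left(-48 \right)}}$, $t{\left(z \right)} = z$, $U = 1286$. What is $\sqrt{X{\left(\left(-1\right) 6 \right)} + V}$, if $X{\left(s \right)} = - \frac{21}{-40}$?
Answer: $\frac{\sqrt{18395551635}}{38580} \approx 3.5156$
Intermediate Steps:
$X{\left(s \right)} = \frac{21}{40}$ ($X{\left(s \right)} = \left(-21\right) \left(- \frac{1}{40}\right) = \frac{21}{40}$)
$V = \frac{365249}{30864}$ ($V = - \frac{1794}{1286} - \frac{635}{-48} = \left(-1794\right) \frac{1}{1286} - - \frac{635}{48} = - \frac{897}{643} + \frac{635}{48} = \frac{365249}{30864} \approx 11.834$)
$\sqrt{X{\left(\left(-1\right) 6 \right)} + V} = \sqrt{\frac{21}{40} + \frac{365249}{30864}} = \sqrt{\frac{1907263}{154320}} = \frac{\sqrt{18395551635}}{38580}$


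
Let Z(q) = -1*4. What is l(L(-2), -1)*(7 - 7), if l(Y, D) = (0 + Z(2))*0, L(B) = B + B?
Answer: 0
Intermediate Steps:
Z(q) = -4
L(B) = 2*B
l(Y, D) = 0 (l(Y, D) = (0 - 4)*0 = -4*0 = 0)
l(L(-2), -1)*(7 - 7) = 0*(7 - 7) = 0*0 = 0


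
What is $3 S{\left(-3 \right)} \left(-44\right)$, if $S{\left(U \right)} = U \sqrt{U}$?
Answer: $396 i \sqrt{3} \approx 685.89 i$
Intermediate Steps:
$S{\left(U \right)} = U^{\frac{3}{2}}$
$3 S{\left(-3 \right)} \left(-44\right) = 3 \left(-3\right)^{\frac{3}{2}} \left(-44\right) = 3 \left(- 3 i \sqrt{3}\right) \left(-44\right) = - 9 i \sqrt{3} \left(-44\right) = 396 i \sqrt{3}$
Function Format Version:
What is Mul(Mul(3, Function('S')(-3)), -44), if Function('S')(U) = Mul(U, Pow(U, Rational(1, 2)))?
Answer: Mul(396, I, Pow(3, Rational(1, 2))) ≈ Mul(685.89, I)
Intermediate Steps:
Function('S')(U) = Pow(U, Rational(3, 2))
Mul(Mul(3, Function('S')(-3)), -44) = Mul(Mul(3, Pow(-3, Rational(3, 2))), -44) = Mul(Mul(3, Mul(-3, I, Pow(3, Rational(1, 2)))), -44) = Mul(Mul(-9, I, Pow(3, Rational(1, 2))), -44) = Mul(396, I, Pow(3, Rational(1, 2)))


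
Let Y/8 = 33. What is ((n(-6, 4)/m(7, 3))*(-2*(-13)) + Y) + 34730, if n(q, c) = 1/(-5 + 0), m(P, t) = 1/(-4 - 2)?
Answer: 175126/5 ≈ 35025.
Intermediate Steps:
m(P, t) = -⅙ (m(P, t) = 1/(-6) = -⅙)
Y = 264 (Y = 8*33 = 264)
n(q, c) = -⅕ (n(q, c) = 1/(-5) = -⅕)
((n(-6, 4)/m(7, 3))*(-2*(-13)) + Y) + 34730 = ((-1/(5*(-⅙)))*(-2*(-13)) + 264) + 34730 = (-⅕*(-6)*26 + 264) + 34730 = ((6/5)*26 + 264) + 34730 = (156/5 + 264) + 34730 = 1476/5 + 34730 = 175126/5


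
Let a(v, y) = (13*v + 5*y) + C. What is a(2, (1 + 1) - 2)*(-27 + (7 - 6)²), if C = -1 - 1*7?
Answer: -468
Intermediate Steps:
C = -8 (C = -1 - 7 = -8)
a(v, y) = -8 + 5*y + 13*v (a(v, y) = (13*v + 5*y) - 8 = (5*y + 13*v) - 8 = -8 + 5*y + 13*v)
a(2, (1 + 1) - 2)*(-27 + (7 - 6)²) = (-8 + 5*((1 + 1) - 2) + 13*2)*(-27 + (7 - 6)²) = (-8 + 5*(2 - 2) + 26)*(-27 + 1²) = (-8 + 5*0 + 26)*(-27 + 1) = (-8 + 0 + 26)*(-26) = 18*(-26) = -468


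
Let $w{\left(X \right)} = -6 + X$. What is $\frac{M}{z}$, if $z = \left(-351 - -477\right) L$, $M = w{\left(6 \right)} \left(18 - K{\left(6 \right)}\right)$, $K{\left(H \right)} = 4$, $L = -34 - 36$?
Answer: $0$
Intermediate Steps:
$L = -70$
$M = 0$ ($M = \left(-6 + 6\right) \left(18 - 4\right) = 0 \left(18 - 4\right) = 0 \cdot 14 = 0$)
$z = -8820$ ($z = \left(-351 - -477\right) \left(-70\right) = \left(-351 + 477\right) \left(-70\right) = 126 \left(-70\right) = -8820$)
$\frac{M}{z} = \frac{0}{-8820} = 0 \left(- \frac{1}{8820}\right) = 0$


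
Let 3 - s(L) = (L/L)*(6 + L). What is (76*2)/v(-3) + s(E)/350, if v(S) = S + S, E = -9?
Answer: -13291/525 ≈ -25.316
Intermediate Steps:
v(S) = 2*S
s(L) = -3 - L (s(L) = 3 - L/L*(6 + L) = 3 - (6 + L) = 3 + (-6 - L) = -3 - L)
(76*2)/v(-3) + s(E)/350 = (76*2)/((2*(-3))) + (-3 - 1*(-9))/350 = 152/(-6) + (-3 + 9)*(1/350) = 152*(-1/6) + 6*(1/350) = -76/3 + 3/175 = -13291/525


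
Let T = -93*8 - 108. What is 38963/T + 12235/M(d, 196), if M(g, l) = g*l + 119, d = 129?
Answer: -979352869/21643356 ≈ -45.250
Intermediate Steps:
M(g, l) = 119 + g*l
T = -852 (T = -744 - 108 = -852)
38963/T + 12235/M(d, 196) = 38963/(-852) + 12235/(119 + 129*196) = 38963*(-1/852) + 12235/(119 + 25284) = -38963/852 + 12235/25403 = -979352869/21643356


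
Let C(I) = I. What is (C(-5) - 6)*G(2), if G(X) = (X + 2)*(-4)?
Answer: 176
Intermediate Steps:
G(X) = -8 - 4*X (G(X) = (2 + X)*(-4) = -8 - 4*X)
(C(-5) - 6)*G(2) = (-5 - 6)*(-8 - 4*2) = -11*(-8 - 8) = -11*(-16) = 176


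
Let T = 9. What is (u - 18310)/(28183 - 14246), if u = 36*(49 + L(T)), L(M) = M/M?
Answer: -16510/13937 ≈ -1.1846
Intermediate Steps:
L(M) = 1
u = 1800 (u = 36*(49 + 1) = 36*50 = 1800)
(u - 18310)/(28183 - 14246) = (1800 - 18310)/(28183 - 14246) = -16510/13937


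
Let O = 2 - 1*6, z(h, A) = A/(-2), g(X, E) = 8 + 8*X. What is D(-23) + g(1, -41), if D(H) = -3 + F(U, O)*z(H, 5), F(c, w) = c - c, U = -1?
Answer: 13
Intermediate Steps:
z(h, A) = -A/2 (z(h, A) = A*(-½) = -A/2)
O = -4 (O = 2 - 6 = -4)
F(c, w) = 0
D(H) = -3 (D(H) = -3 + 0*(-½*5) = -3 + 0*(-5/2) = -3 + 0 = -3)
D(-23) + g(1, -41) = -3 + (8 + 8*1) = -3 + (8 + 8) = -3 + 16 = 13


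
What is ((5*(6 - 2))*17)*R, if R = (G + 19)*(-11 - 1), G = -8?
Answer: -44880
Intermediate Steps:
R = -132 (R = (-8 + 19)*(-11 - 1) = 11*(-12) = -132)
((5*(6 - 2))*17)*R = ((5*(6 - 2))*17)*(-132) = ((5*4)*17)*(-132) = (20*17)*(-132) = 340*(-132) = -44880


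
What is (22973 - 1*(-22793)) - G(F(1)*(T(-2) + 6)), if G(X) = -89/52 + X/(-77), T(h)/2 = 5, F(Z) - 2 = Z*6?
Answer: 183260573/4004 ≈ 45769.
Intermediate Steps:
F(Z) = 2 + 6*Z (F(Z) = 2 + Z*6 = 2 + 6*Z)
T(h) = 10 (T(h) = 2*5 = 10)
G(X) = -89/52 - X/77 (G(X) = -89*1/52 + X*(-1/77) = -89/52 - X/77)
(22973 - 1*(-22793)) - G(F(1)*(T(-2) + 6)) = (22973 - 1*(-22793)) - (-89/52 - (2 + 6*1)*(10 + 6)/77) = (22973 + 22793) - (-89/52 - (2 + 6)*16/77) = 45766 - (-89/52 - 8*16/77) = 45766 - (-89/52 - 1/77*128) = 45766 - (-89/52 - 128/77) = 45766 - 1*(-13509/4004) = 45766 + 13509/4004 = 183260573/4004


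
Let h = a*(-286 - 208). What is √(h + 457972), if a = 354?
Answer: 2*√70774 ≈ 532.07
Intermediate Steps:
h = -174876 (h = 354*(-286 - 208) = 354*(-494) = -174876)
√(h + 457972) = √(-174876 + 457972) = √283096 = 2*√70774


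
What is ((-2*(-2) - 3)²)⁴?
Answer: 1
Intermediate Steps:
((-2*(-2) - 3)²)⁴ = ((4 - 3)²)⁴ = (1²)⁴ = 1⁴ = 1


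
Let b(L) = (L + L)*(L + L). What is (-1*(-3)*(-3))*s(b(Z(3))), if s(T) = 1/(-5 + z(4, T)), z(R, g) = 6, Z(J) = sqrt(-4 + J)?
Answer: -9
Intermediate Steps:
b(L) = 4*L**2 (b(L) = (2*L)*(2*L) = 4*L**2)
s(T) = 1 (s(T) = 1/(-5 + 6) = 1/1 = 1)
(-1*(-3)*(-3))*s(b(Z(3))) = (-1*(-3)*(-3))*1 = (3*(-3))*1 = -9*1 = -9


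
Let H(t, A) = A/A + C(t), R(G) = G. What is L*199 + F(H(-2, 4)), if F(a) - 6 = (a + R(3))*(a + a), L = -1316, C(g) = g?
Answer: -261882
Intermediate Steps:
H(t, A) = 1 + t (H(t, A) = A/A + t = 1 + t)
F(a) = 6 + 2*a*(3 + a) (F(a) = 6 + (a + 3)*(a + a) = 6 + (3 + a)*(2*a) = 6 + 2*a*(3 + a))
L*199 + F(H(-2, 4)) = -1316*199 + (6 + 2*(1 - 2)² + 6*(1 - 2)) = -261884 + (6 + 2*(-1)² + 6*(-1)) = -261884 + (6 + 2*1 - 6) = -261884 + (6 + 2 - 6) = -261884 + 2 = -261882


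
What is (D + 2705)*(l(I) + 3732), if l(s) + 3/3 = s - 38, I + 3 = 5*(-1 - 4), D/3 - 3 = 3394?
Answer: 47263840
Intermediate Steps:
D = 10191 (D = 9 + 3*3394 = 9 + 10182 = 10191)
I = -28 (I = -3 + 5*(-1 - 4) = -3 + 5*(-5) = -3 - 25 = -28)
l(s) = -39 + s (l(s) = -1 + (s - 38) = -1 + (-38 + s) = -39 + s)
(D + 2705)*(l(I) + 3732) = (10191 + 2705)*((-39 - 28) + 3732) = 12896*(-67 + 3732) = 12896*3665 = 47263840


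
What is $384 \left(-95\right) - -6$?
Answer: $-36474$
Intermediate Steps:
$384 \left(-95\right) - -6 = -36480 + \left(\left(-68 - 22\right) + 96\right) = -36480 + \left(-90 + 96\right) = -36480 + 6 = -36474$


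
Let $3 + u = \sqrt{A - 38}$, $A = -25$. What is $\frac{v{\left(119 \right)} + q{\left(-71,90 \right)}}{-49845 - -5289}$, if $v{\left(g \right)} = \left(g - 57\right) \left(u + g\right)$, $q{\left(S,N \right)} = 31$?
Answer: $- \frac{7223}{44556} - \frac{31 i \sqrt{7}}{7426} \approx -0.16211 - 0.011045 i$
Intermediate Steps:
$u = -3 + 3 i \sqrt{7}$ ($u = -3 + \sqrt{-25 - 38} = -3 + \sqrt{-63} = -3 + 3 i \sqrt{7} \approx -3.0 + 7.9373 i$)
$v{\left(g \right)} = \left(-57 + g\right) \left(-3 + g + 3 i \sqrt{7}\right)$ ($v{\left(g \right)} = \left(g - 57\right) \left(\left(-3 + 3 i \sqrt{7}\right) + g\right) = \left(-57 + g\right) \left(-3 + g + 3 i \sqrt{7}\right)$)
$\frac{v{\left(119 \right)} + q{\left(-71,90 \right)}}{-49845 - -5289} = \frac{\left(171 + 119^{2} - 7140 - 171 i \sqrt{7} + 3 i 119 \sqrt{7}\right) + 31}{-49845 - -5289} = \frac{\left(171 + 14161 - 7140 - 171 i \sqrt{7} + 357 i \sqrt{7}\right) + 31}{-49845 + \left(5400 - 111\right)} = \frac{\left(7192 + 186 i \sqrt{7}\right) + 31}{-49845 + 5289} = \frac{7223 + 186 i \sqrt{7}}{-44556} = \left(7223 + 186 i \sqrt{7}\right) \left(- \frac{1}{44556}\right) = - \frac{7223}{44556} - \frac{31 i \sqrt{7}}{7426}$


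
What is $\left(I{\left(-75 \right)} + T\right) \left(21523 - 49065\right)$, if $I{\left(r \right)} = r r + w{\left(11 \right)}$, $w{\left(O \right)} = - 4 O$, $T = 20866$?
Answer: $-728403274$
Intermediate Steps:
$I{\left(r \right)} = -44 + r^{2}$ ($I{\left(r \right)} = r r - 44 = r^{2} - 44 = -44 + r^{2}$)
$\left(I{\left(-75 \right)} + T\right) \left(21523 - 49065\right) = \left(\left(-44 + \left(-75\right)^{2}\right) + 20866\right) \left(21523 - 49065\right) = \left(\left(-44 + 5625\right) + 20866\right) \left(-27542\right) = \left(5581 + 20866\right) \left(-27542\right) = 26447 \left(-27542\right) = -728403274$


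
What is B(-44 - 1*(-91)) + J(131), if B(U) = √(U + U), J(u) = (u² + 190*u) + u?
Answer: 42182 + √94 ≈ 42192.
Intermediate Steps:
J(u) = u² + 191*u
B(U) = √2*√U (B(U) = √(2*U) = √2*√U)
B(-44 - 1*(-91)) + J(131) = √2*√(-44 - 1*(-91)) + 131*(191 + 131) = √2*√(-44 + 91) + 131*322 = √2*√47 + 42182 = √94 + 42182 = 42182 + √94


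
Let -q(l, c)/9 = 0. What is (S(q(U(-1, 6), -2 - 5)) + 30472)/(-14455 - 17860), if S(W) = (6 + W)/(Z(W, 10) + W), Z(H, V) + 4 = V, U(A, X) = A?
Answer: -30473/32315 ≈ -0.94300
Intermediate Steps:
Z(H, V) = -4 + V
q(l, c) = 0 (q(l, c) = -9*0 = 0)
S(W) = 1 (S(W) = (6 + W)/((-4 + 10) + W) = (6 + W)/(6 + W) = 1)
(S(q(U(-1, 6), -2 - 5)) + 30472)/(-14455 - 17860) = (1 + 30472)/(-14455 - 17860) = 30473/(-32315) = 30473*(-1/32315) = -30473/32315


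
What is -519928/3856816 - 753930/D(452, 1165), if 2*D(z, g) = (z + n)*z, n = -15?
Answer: -184944901001/23806678862 ≈ -7.7686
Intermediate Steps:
D(z, g) = z*(-15 + z)/2 (D(z, g) = ((z - 15)*z)/2 = ((-15 + z)*z)/2 = (z*(-15 + z))/2 = z*(-15 + z)/2)
-519928/3856816 - 753930/D(452, 1165) = -519928/3856816 - 753930*1/(226*(-15 + 452)) = -519928*1/3856816 - 753930/((½)*452*437) = -64991/482102 - 753930/98762 = -64991/482102 - 753930*1/98762 = -64991/482102 - 376965/49381 = -184944901001/23806678862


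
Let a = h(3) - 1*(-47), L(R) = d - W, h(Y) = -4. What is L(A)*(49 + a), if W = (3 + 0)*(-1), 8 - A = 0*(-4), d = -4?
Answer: -92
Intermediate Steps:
A = 8 (A = 8 - 0*(-4) = 8 - 1*0 = 8 + 0 = 8)
W = -3 (W = 3*(-1) = -3)
L(R) = -1 (L(R) = -4 - 1*(-3) = -4 + 3 = -1)
a = 43 (a = -4 - 1*(-47) = -4 + 47 = 43)
L(A)*(49 + a) = -(49 + 43) = -1*92 = -92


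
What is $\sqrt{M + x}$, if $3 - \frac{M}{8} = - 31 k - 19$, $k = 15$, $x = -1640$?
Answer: $4 \sqrt{141} \approx 47.497$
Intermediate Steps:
$M = 3896$ ($M = 24 - 8 \left(\left(-31\right) 15 - 19\right) = 24 - 8 \left(-465 - 19\right) = 24 - -3872 = 24 + 3872 = 3896$)
$\sqrt{M + x} = \sqrt{3896 - 1640} = \sqrt{2256} = 4 \sqrt{141}$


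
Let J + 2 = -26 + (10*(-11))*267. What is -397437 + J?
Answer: -426835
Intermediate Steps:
J = -29398 (J = -2 + (-26 + (10*(-11))*267) = -2 + (-26 - 110*267) = -2 + (-26 - 29370) = -2 - 29396 = -29398)
-397437 + J = -397437 - 29398 = -426835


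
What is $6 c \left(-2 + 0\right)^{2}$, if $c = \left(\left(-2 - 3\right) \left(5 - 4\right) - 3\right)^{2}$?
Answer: $1536$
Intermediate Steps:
$c = 64$ ($c = \left(\left(-5\right) 1 - 3\right)^{2} = \left(-5 - 3\right)^{2} = \left(-8\right)^{2} = 64$)
$6 c \left(-2 + 0\right)^{2} = 6 \cdot 64 \left(-2 + 0\right)^{2} = 384 \left(-2\right)^{2} = 384 \cdot 4 = 1536$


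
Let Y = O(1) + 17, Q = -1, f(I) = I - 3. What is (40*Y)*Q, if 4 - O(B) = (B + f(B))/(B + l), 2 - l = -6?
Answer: -7600/9 ≈ -844.44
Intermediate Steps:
f(I) = -3 + I
l = 8 (l = 2 - 1*(-6) = 2 + 6 = 8)
O(B) = 4 - (-3 + 2*B)/(8 + B) (O(B) = 4 - (B + (-3 + B))/(B + 8) = 4 - (-3 + 2*B)/(8 + B))
Y = 190/9 (Y = (35 + 2*1)/(8 + 1) + 17 = (35 + 2)/9 + 17 = (⅑)*37 + 17 = 37/9 + 17 = 190/9 ≈ 21.111)
(40*Y)*Q = (40*(190/9))*(-1) = (7600/9)*(-1) = -7600/9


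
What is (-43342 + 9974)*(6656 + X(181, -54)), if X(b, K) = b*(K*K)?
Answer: -17833594336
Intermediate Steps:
X(b, K) = b*K²
(-43342 + 9974)*(6656 + X(181, -54)) = (-43342 + 9974)*(6656 + 181*(-54)²) = -33368*(6656 + 181*2916) = -33368*(6656 + 527796) = -33368*534452 = -17833594336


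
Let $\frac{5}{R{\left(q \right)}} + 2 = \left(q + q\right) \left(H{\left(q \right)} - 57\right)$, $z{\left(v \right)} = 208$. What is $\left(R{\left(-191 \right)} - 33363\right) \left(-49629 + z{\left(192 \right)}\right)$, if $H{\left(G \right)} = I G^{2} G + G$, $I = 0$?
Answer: $\frac{156200528406977}{94734} \approx 1.6488 \cdot 10^{9}$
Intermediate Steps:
$H{\left(G \right)} = G$ ($H{\left(G \right)} = 0 G^{2} G + G = 0 G + G = 0 + G = G$)
$R{\left(q \right)} = \frac{5}{-2 + 2 q \left(-57 + q\right)}$ ($R{\left(q \right)} = \frac{5}{-2 + \left(q + q\right) \left(q - 57\right)} = \frac{5}{-2 + 2 q \left(-57 + q\right)}$)
$\left(R{\left(-191 \right)} - 33363\right) \left(-49629 + z{\left(192 \right)}\right) = \left(\frac{5}{2 \left(-1 + \left(-191\right)^{2} - -10887\right)} - 33363\right) \left(-49629 + 208\right) = \left(\frac{5}{2 \left(-1 + 36481 + 10887\right)} - 33363\right) \left(-49421\right) = \left(\frac{5}{2 \cdot 47367} - 33363\right) \left(-49421\right) = \left(\frac{5}{2} \cdot \frac{1}{47367} - 33363\right) \left(-49421\right) = \left(\frac{5}{94734} - 33363\right) \left(-49421\right) = \left(- \frac{3160610437}{94734}\right) \left(-49421\right) = \frac{156200528406977}{94734}$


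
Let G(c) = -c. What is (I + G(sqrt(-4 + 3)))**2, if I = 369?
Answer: (369 - I)**2 ≈ 1.3616e+5 - 738.0*I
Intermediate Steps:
(I + G(sqrt(-4 + 3)))**2 = (369 - sqrt(-4 + 3))**2 = (369 - sqrt(-1))**2 = (369 - I)**2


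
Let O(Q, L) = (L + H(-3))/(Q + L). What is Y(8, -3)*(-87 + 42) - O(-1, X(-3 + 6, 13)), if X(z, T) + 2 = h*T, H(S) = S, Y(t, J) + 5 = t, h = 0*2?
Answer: -410/3 ≈ -136.67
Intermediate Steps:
h = 0
Y(t, J) = -5 + t
X(z, T) = -2 (X(z, T) = -2 + 0*T = -2 + 0 = -2)
O(Q, L) = (-3 + L)/(L + Q) (O(Q, L) = (L - 3)/(Q + L) = (-3 + L)/(L + Q))
Y(8, -3)*(-87 + 42) - O(-1, X(-3 + 6, 13)) = (-5 + 8)*(-87 + 42) - (-3 - 2)/(-2 - 1) = 3*(-45) - (-5)/(-3) = -135 - (-1)*(-5)/3 = -135 - 1*5/3 = -135 - 5/3 = -410/3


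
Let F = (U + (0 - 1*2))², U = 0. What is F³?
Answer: 64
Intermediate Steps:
F = 4 (F = (0 + (0 - 1*2))² = (0 + (0 - 2))² = (0 - 2)² = (-2)² = 4)
F³ = 4³ = 64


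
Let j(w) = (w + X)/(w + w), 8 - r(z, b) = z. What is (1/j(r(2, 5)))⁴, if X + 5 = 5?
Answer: 16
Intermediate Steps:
X = 0 (X = -5 + 5 = 0)
r(z, b) = 8 - z
j(w) = ½ (j(w) = (w + 0)/(w + w) = w/((2*w)) = w*(1/(2*w)) = ½)
(1/j(r(2, 5)))⁴ = (1/(½))⁴ = 2⁴ = 16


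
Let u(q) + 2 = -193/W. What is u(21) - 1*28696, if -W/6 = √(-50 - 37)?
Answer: -28698 - 193*I*√87/522 ≈ -28698.0 - 3.4486*I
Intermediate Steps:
W = -6*I*√87 (W = -6*√(-50 - 37) = -6*I*√87 ≈ -55.964*I)
u(q) = -2 - 193*I*√87/522
u(21) - 1*28696 = (-2 - 193*I*√87/522) - 1*28696 = (-2 - 193*I*√87/522) - 28696 = -28698 - 193*I*√87/522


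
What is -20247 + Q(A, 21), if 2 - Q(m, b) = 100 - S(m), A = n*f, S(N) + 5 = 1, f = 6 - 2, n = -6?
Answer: -20349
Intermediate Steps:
f = 4
S(N) = -4 (S(N) = -5 + 1 = -4)
A = -24 (A = -6*4 = -24)
Q(m, b) = -102 (Q(m, b) = 2 - (100 - 1*(-4)) = 2 - (100 + 4) = 2 - 1*104 = 2 - 104 = -102)
-20247 + Q(A, 21) = -20247 - 102 = -20349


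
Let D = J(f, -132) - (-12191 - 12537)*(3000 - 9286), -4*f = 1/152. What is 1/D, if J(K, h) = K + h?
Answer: -608/94507726721 ≈ -6.4333e-9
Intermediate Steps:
f = -1/608 (f = -¼/152 = -¼*1/152 = -1/608 ≈ -0.0016447)
D = -94507726721/608 (D = (-1/608 - 132) - (-12191 - 12537)*(3000 - 9286) = -80257/608 - (-24728)*(-6286) = -80257/608 - 1*155440208 = -80257/608 - 155440208 = -94507726721/608 ≈ -1.5544e+8)
1/D = 1/(-94507726721/608) = -608/94507726721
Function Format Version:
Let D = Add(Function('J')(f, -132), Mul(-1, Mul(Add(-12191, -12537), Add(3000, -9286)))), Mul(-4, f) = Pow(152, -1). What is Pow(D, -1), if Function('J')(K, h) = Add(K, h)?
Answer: Rational(-608, 94507726721) ≈ -6.4333e-9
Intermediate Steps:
f = Rational(-1, 608) (f = Mul(Rational(-1, 4), Pow(152, -1)) = Mul(Rational(-1, 4), Rational(1, 152)) = Rational(-1, 608) ≈ -0.0016447)
D = Rational(-94507726721, 608) (D = Add(Add(Rational(-1, 608), -132), Mul(-1, Mul(Add(-12191, -12537), Add(3000, -9286)))) = Add(Rational(-80257, 608), Mul(-1, Mul(-24728, -6286))) = Add(Rational(-80257, 608), Mul(-1, 155440208)) = Add(Rational(-80257, 608), -155440208) = Rational(-94507726721, 608) ≈ -1.5544e+8)
Pow(D, -1) = Pow(Rational(-94507726721, 608), -1) = Rational(-608, 94507726721)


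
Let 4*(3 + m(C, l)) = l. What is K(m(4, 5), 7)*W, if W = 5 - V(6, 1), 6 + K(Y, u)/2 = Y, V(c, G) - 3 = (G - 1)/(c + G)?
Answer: -31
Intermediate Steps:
V(c, G) = 3 + (-1 + G)/(G + c) (V(c, G) = 3 + (G - 1)/(c + G) = 3 + (-1 + G)/(G + c))
m(C, l) = -3 + l/4
K(Y, u) = -12 + 2*Y
W = 2 (W = 5 - (-1 + 3*6 + 4*1)/(1 + 6) = 5 - (-1 + 18 + 4)/7 = 5 - 21/7 = 5 - 1*3 = 5 - 3 = 2)
K(m(4, 5), 7)*W = (-12 + 2*(-3 + (1/4)*5))*2 = (-12 + 2*(-3 + 5/4))*2 = (-12 + 2*(-7/4))*2 = (-12 - 7/2)*2 = -31/2*2 = -31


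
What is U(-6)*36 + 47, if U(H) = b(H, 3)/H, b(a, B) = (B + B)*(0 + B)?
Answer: -61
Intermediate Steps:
b(a, B) = 2*B² (b(a, B) = (2*B)*B = 2*B²)
U(H) = 18/H (U(H) = (2*3²)/H = (2*9)/H = 18/H)
U(-6)*36 + 47 = (18/(-6))*36 + 47 = (18*(-⅙))*36 + 47 = -3*36 + 47 = -108 + 47 = -61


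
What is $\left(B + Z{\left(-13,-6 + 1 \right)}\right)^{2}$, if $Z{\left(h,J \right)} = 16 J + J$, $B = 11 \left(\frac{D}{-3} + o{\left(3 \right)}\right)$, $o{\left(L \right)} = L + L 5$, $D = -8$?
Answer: $\frac{182329}{9} \approx 20259.0$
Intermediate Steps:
$o{\left(L \right)} = 6 L$ ($o{\left(L \right)} = L + 5 L = 6 L$)
$B = \frac{682}{3}$ ($B = 11 \left(- \frac{8}{-3} + 6 \cdot 3\right) = 11 \left(\left(-8\right) \left(- \frac{1}{3}\right) + 18\right) = 11 \left(\frac{8}{3} + 18\right) = 11 \cdot \frac{62}{3} = \frac{682}{3} \approx 227.33$)
$Z{\left(h,J \right)} = 17 J$
$\left(B + Z{\left(-13,-6 + 1 \right)}\right)^{2} = \left(\frac{682}{3} + 17 \left(-6 + 1\right)\right)^{2} = \left(\frac{682}{3} + 17 \left(-5\right)\right)^{2} = \left(\frac{682}{3} - 85\right)^{2} = \left(\frac{427}{3}\right)^{2} = \frac{182329}{9}$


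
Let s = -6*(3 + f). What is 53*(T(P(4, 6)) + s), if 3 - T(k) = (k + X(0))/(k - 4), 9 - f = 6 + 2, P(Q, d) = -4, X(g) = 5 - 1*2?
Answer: -8957/8 ≈ -1119.6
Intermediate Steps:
X(g) = 3 (X(g) = 5 - 2 = 3)
f = 1 (f = 9 - (6 + 2) = 9 - 1*8 = 9 - 8 = 1)
T(k) = 3 - (3 + k)/(-4 + k) (T(k) = 3 - (k + 3)/(k - 4) = 3 - (3 + k)/(-4 + k))
s = -24 (s = -6*(3 + 1) = -6*4 = -24)
53*(T(P(4, 6)) + s) = 53*((-15 + 2*(-4))/(-4 - 4) - 24) = 53*((-15 - 8)/(-8) - 24) = 53*(-⅛*(-23) - 24) = 53*(23/8 - 24) = 53*(-169/8) = -8957/8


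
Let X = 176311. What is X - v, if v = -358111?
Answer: 534422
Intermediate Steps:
X - v = 176311 - 1*(-358111) = 176311 + 358111 = 534422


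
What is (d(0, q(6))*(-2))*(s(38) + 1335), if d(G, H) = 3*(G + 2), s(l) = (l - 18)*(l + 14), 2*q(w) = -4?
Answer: -28500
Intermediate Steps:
q(w) = -2 (q(w) = (1/2)*(-4) = -2)
s(l) = (-18 + l)*(14 + l)
d(G, H) = 6 + 3*G (d(G, H) = 3*(2 + G) = 6 + 3*G)
(d(0, q(6))*(-2))*(s(38) + 1335) = ((6 + 3*0)*(-2))*((-252 + 38**2 - 4*38) + 1335) = ((6 + 0)*(-2))*((-252 + 1444 - 152) + 1335) = (6*(-2))*(1040 + 1335) = -12*2375 = -28500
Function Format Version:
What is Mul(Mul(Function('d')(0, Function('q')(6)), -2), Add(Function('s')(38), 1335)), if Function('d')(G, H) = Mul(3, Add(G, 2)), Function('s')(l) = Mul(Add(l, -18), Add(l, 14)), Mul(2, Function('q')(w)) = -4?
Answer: -28500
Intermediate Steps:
Function('q')(w) = -2 (Function('q')(w) = Mul(Rational(1, 2), -4) = -2)
Function('s')(l) = Mul(Add(-18, l), Add(14, l))
Function('d')(G, H) = Add(6, Mul(3, G)) (Function('d')(G, H) = Mul(3, Add(2, G)) = Add(6, Mul(3, G)))
Mul(Mul(Function('d')(0, Function('q')(6)), -2), Add(Function('s')(38), 1335)) = Mul(Mul(Add(6, Mul(3, 0)), -2), Add(Add(-252, Pow(38, 2), Mul(-4, 38)), 1335)) = Mul(Mul(Add(6, 0), -2), Add(Add(-252, 1444, -152), 1335)) = Mul(Mul(6, -2), Add(1040, 1335)) = Mul(-12, 2375) = -28500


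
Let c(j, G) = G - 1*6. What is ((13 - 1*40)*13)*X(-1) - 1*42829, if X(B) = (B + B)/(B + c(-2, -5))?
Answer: -85775/2 ≈ -42888.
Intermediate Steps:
c(j, G) = -6 + G (c(j, G) = G - 6 = -6 + G)
X(B) = 2*B/(-11 + B) (X(B) = (B + B)/(B + (-6 - 5)) = (2*B)/(B - 11) = (2*B)/(-11 + B) = 2*B/(-11 + B))
((13 - 1*40)*13)*X(-1) - 1*42829 = ((13 - 1*40)*13)*(2*(-1)/(-11 - 1)) - 1*42829 = ((13 - 40)*13)*(2*(-1)/(-12)) - 42829 = (-27*13)*(2*(-1)*(-1/12)) - 42829 = -351*⅙ - 42829 = -117/2 - 42829 = -85775/2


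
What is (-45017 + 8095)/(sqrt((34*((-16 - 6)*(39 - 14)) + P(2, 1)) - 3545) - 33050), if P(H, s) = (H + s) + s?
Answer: 1220272100/1092324741 + 36922*I*sqrt(22241)/1092324741 ≈ 1.1171 + 0.0050409*I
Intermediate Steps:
P(H, s) = H + 2*s
(-45017 + 8095)/(sqrt((34*((-16 - 6)*(39 - 14)) + P(2, 1)) - 3545) - 33050) = (-45017 + 8095)/(sqrt((34*((-16 - 6)*(39 - 14)) + (2 + 2*1)) - 3545) - 33050) = -36922/(sqrt((34*(-22*25) + (2 + 2)) - 3545) - 33050) = -36922/(sqrt((34*(-550) + 4) - 3545) - 33050) = -36922/(sqrt((-18700 + 4) - 3545) - 33050) = -36922/(sqrt(-18696 - 3545) - 33050) = -36922/(sqrt(-22241) - 33050) = -36922/(I*sqrt(22241) - 33050) = -36922/(-33050 + I*sqrt(22241))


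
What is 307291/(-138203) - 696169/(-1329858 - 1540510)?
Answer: -785825608781/396693468704 ≈ -1.9809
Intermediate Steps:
307291/(-138203) - 696169/(-1329858 - 1540510) = 307291*(-1/138203) - 696169/(-2870368) = -307291/138203 - 696169*(-1/2870368) = -307291/138203 + 696169/2870368 = -785825608781/396693468704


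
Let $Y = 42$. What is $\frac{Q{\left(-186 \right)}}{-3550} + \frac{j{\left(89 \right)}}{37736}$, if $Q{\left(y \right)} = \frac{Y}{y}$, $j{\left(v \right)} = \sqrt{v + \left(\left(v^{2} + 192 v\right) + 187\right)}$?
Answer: $\frac{7}{110050} + \frac{\sqrt{25285}}{37736} \approx 0.0042774$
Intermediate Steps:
$j{\left(v \right)} = \sqrt{187 + v^{2} + 193 v}$ ($j{\left(v \right)} = \sqrt{v + \left(187 + v^{2} + 192 v\right)} = \sqrt{187 + v^{2} + 193 v}$)
$Q{\left(y \right)} = \frac{42}{y}$
$\frac{Q{\left(-186 \right)}}{-3550} + \frac{j{\left(89 \right)}}{37736} = \frac{42 \frac{1}{-186}}{-3550} + \frac{\sqrt{187 + 89^{2} + 193 \cdot 89}}{37736} = 42 \left(- \frac{1}{186}\right) \left(- \frac{1}{3550}\right) + \sqrt{187 + 7921 + 17177} \cdot \frac{1}{37736} = \left(- \frac{7}{31}\right) \left(- \frac{1}{3550}\right) + \sqrt{25285} \cdot \frac{1}{37736} = \frac{7}{110050} + \frac{\sqrt{25285}}{37736}$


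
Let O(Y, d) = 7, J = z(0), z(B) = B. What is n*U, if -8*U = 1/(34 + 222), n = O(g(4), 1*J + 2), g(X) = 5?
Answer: -7/2048 ≈ -0.0034180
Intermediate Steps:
J = 0
n = 7
U = -1/2048 (U = -1/(8*(34 + 222)) = -⅛/256 = -⅛*1/256 = -1/2048 ≈ -0.00048828)
n*U = 7*(-1/2048) = -7/2048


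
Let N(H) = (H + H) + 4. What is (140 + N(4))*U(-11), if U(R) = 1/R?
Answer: -152/11 ≈ -13.818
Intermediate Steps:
N(H) = 4 + 2*H (N(H) = 2*H + 4 = 4 + 2*H)
(140 + N(4))*U(-11) = (140 + (4 + 2*4))/(-11) = (140 + (4 + 8))*(-1/11) = (140 + 12)*(-1/11) = 152*(-1/11) = -152/11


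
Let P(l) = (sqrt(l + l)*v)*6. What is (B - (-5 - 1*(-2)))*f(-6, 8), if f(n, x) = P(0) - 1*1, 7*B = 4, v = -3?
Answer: -25/7 ≈ -3.5714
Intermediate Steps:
B = 4/7 (B = (1/7)*4 = 4/7 ≈ 0.57143)
P(l) = -18*sqrt(2)*sqrt(l) (P(l) = (sqrt(l + l)*(-3))*6 = (sqrt(2*l)*(-3))*6 = ((sqrt(2)*sqrt(l))*(-3))*6 = -3*sqrt(2)*sqrt(l)*6 = -18*sqrt(2)*sqrt(l))
f(n, x) = -1 (f(n, x) = -18*sqrt(2)*sqrt(0) - 1*1 = -18*sqrt(2)*0 - 1 = 0 - 1 = -1)
(B - (-5 - 1*(-2)))*f(-6, 8) = (4/7 - (-5 - 1*(-2)))*(-1) = (4/7 - (-5 + 2))*(-1) = (4/7 - 1*(-3))*(-1) = (4/7 + 3)*(-1) = (25/7)*(-1) = -25/7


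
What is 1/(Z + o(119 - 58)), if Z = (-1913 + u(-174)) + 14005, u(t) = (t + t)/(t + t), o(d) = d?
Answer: 1/12154 ≈ 8.2277e-5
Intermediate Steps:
u(t) = 1 (u(t) = (2*t)/((2*t)) = (2*t)*(1/(2*t)) = 1)
Z = 12093 (Z = (-1913 + 1) + 14005 = -1912 + 14005 = 12093)
1/(Z + o(119 - 58)) = 1/(12093 + (119 - 58)) = 1/(12093 + 61) = 1/12154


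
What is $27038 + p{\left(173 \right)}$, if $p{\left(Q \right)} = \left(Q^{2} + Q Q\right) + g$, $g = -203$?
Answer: $86693$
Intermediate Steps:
$p{\left(Q \right)} = -203 + 2 Q^{2}$ ($p{\left(Q \right)} = \left(Q^{2} + Q Q\right) - 203 = \left(Q^{2} + Q^{2}\right) - 203 = 2 Q^{2} - 203 = -203 + 2 Q^{2}$)
$27038 + p{\left(173 \right)} = 27038 - \left(203 - 2 \cdot 173^{2}\right) = 27038 + \left(-203 + 2 \cdot 29929\right) = 27038 + \left(-203 + 59858\right) = 27038 + 59655 = 86693$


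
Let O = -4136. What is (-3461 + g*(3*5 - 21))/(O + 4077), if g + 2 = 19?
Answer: 3563/59 ≈ 60.390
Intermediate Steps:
g = 17 (g = -2 + 19 = 17)
(-3461 + g*(3*5 - 21))/(O + 4077) = (-3461 + 17*(3*5 - 21))/(-4136 + 4077) = (-3461 + 17*(15 - 21))/(-59) = (-3461 + 17*(-6))*(-1/59) = (-3461 - 102)*(-1/59) = -3563*(-1/59) = 3563/59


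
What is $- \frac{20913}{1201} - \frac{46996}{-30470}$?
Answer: $- \frac{290388457}{18297235} \approx -15.871$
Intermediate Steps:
$- \frac{20913}{1201} - \frac{46996}{-30470} = \left(-20913\right) \frac{1}{1201} - - \frac{23498}{15235} = - \frac{20913}{1201} + \frac{23498}{15235} = - \frac{290388457}{18297235}$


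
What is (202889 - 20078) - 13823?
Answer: 168988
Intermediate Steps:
(202889 - 20078) - 13823 = 182811 - 13823 = 168988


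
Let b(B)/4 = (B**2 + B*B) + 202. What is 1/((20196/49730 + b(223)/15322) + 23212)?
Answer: 190490765/4426705089758 ≈ 4.3032e-5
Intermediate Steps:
b(B) = 808 + 8*B**2 (b(B) = 4*((B**2 + B*B) + 202) = 4*((B**2 + B**2) + 202) = 4*(2*B**2 + 202) = 4*(202 + 2*B**2) = 808 + 8*B**2)
1/((20196/49730 + b(223)/15322) + 23212) = 1/((20196/49730 + (808 + 8*223**2)/15322) + 23212) = 1/((20196*(1/49730) + (808 + 8*49729)*(1/15322)) + 23212) = 1/((10098/24865 + (808 + 397832)*(1/15322)) + 23212) = 1/((10098/24865 + 398640*(1/15322)) + 23212) = 1/((10098/24865 + 199320/7661) + 23212) = 1/(5033452578/190490765 + 23212) = 1/(4426705089758/190490765) = 190490765/4426705089758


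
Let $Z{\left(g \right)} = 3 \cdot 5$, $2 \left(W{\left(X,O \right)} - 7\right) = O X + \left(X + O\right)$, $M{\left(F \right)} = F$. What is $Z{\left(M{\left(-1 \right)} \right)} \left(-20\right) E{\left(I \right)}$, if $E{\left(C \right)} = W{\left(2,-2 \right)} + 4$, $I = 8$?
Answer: $-2700$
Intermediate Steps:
$W{\left(X,O \right)} = 7 + \frac{O}{2} + \frac{X}{2} + \frac{O X}{2}$ ($W{\left(X,O \right)} = 7 + \frac{O X + \left(X + O\right)}{2} = 7 + \frac{O X + \left(O + X\right)}{2} = 7 + \frac{O + X + O X}{2} = 7 + \left(\frac{O}{2} + \frac{X}{2} + \frac{O X}{2}\right) = 7 + \frac{O}{2} + \frac{X}{2} + \frac{O X}{2}$)
$Z{\left(g \right)} = 15$
$E{\left(C \right)} = 9$ ($E{\left(C \right)} = \left(7 + \frac{1}{2} \left(-2\right) + \frac{1}{2} \cdot 2 + \frac{1}{2} \left(-2\right) 2\right) + 4 = \left(7 - 1 + 1 - 2\right) + 4 = 5 + 4 = 9$)
$Z{\left(M{\left(-1 \right)} \right)} \left(-20\right) E{\left(I \right)} = 15 \left(-20\right) 9 = \left(-300\right) 9 = -2700$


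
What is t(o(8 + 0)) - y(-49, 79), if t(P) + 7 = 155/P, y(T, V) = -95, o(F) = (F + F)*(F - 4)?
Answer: 5787/64 ≈ 90.422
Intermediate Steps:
o(F) = 2*F*(-4 + F) (o(F) = (2*F)*(-4 + F) = 2*F*(-4 + F))
t(P) = -7 + 155/P
t(o(8 + 0)) - y(-49, 79) = (-7 + 155/((2*(8 + 0)*(-4 + (8 + 0))))) - 1*(-95) = (-7 + 155/((2*8*(-4 + 8)))) + 95 = (-7 + 155/((2*8*4))) + 95 = (-7 + 155/64) + 95 = -293/64 + 95 = 5787/64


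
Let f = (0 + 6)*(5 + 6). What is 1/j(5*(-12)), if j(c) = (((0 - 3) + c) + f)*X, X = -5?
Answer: -1/15 ≈ -0.066667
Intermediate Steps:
f = 66 (f = 6*11 = 66)
j(c) = -315 - 5*c (j(c) = (((0 - 3) + c) + 66)*(-5) = ((-3 + c) + 66)*(-5) = (63 + c)*(-5) = -315 - 5*c)
1/j(5*(-12)) = 1/(-315 - 25*(-12)) = 1/(-315 - 5*(-60)) = 1/(-315 + 300) = 1/(-15) = -1/15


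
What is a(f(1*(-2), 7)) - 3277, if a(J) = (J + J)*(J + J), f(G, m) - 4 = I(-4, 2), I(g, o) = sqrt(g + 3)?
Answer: -3217 + 32*I ≈ -3217.0 + 32.0*I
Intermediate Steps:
I(g, o) = sqrt(3 + g)
f(G, m) = 4 + I (f(G, m) = 4 + sqrt(3 - 4) = 4 + sqrt(-1) = 4 + I)
a(J) = 4*J**2 (a(J) = (2*J)*(2*J) = 4*J**2)
a(f(1*(-2), 7)) - 3277 = 4*(4 + I)**2 - 3277 = -3277 + 4*(4 + I)**2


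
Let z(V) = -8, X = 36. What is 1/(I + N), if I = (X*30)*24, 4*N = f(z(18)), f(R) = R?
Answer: 1/25918 ≈ 3.8583e-5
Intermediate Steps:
N = -2 (N = (¼)*(-8) = -2)
I = 25920 (I = (36*30)*24 = 1080*24 = 25920)
1/(I + N) = 1/(25920 - 2) = 1/25918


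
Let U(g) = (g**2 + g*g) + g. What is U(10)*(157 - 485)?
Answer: -68880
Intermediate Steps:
U(g) = g + 2*g**2 (U(g) = (g**2 + g**2) + g = 2*g**2 + g = g + 2*g**2)
U(10)*(157 - 485) = (10*(1 + 2*10))*(157 - 485) = (10*(1 + 20))*(-328) = (10*21)*(-328) = 210*(-328) = -68880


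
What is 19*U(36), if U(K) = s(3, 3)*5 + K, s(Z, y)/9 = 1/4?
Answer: 3591/4 ≈ 897.75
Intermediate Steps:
s(Z, y) = 9/4
U(K) = 45/4 + K (U(K) = (9/4)*5 + K = 45/4 + K)
19*U(36) = 19*(45/4 + 36) = 19*(189/4) = 3591/4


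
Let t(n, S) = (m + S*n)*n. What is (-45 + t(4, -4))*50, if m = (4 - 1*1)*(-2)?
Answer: -6650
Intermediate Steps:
m = -6 (m = (4 - 1)*(-2) = 3*(-2) = -6)
t(n, S) = n*(-6 + S*n) (t(n, S) = (-6 + S*n)*n = n*(-6 + S*n))
(-45 + t(4, -4))*50 = (-45 + 4*(-6 - 4*4))*50 = (-45 + 4*(-6 - 16))*50 = (-45 + 4*(-22))*50 = (-45 - 88)*50 = -133*50 = -6650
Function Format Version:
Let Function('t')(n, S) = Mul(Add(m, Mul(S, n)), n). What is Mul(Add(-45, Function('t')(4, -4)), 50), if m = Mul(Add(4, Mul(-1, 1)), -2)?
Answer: -6650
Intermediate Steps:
m = -6 (m = Mul(Add(4, -1), -2) = Mul(3, -2) = -6)
Function('t')(n, S) = Mul(n, Add(-6, Mul(S, n))) (Function('t')(n, S) = Mul(Add(-6, Mul(S, n)), n) = Mul(n, Add(-6, Mul(S, n))))
Mul(Add(-45, Function('t')(4, -4)), 50) = Mul(Add(-45, Mul(4, Add(-6, Mul(-4, 4)))), 50) = Mul(Add(-45, Mul(4, Add(-6, -16))), 50) = Mul(Add(-45, Mul(4, -22)), 50) = Mul(Add(-45, -88), 50) = Mul(-133, 50) = -6650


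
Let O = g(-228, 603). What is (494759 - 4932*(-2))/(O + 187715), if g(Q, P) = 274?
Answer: 504623/187989 ≈ 2.6843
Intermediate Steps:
O = 274
(494759 - 4932*(-2))/(O + 187715) = (494759 - 4932*(-2))/(274 + 187715) = (494759 + 9864)/187989 = 504623*(1/187989) = 504623/187989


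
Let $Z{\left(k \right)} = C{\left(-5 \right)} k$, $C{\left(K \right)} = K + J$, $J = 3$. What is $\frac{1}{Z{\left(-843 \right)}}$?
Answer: $\frac{1}{1686} \approx 0.00059312$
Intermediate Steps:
$C{\left(K \right)} = 3 + K$ ($C{\left(K \right)} = K + 3 = 3 + K$)
$Z{\left(k \right)} = - 2 k$ ($Z{\left(k \right)} = \left(3 - 5\right) k = - 2 k$)
$\frac{1}{Z{\left(-843 \right)}} = \frac{1}{\left(-2\right) \left(-843\right)} = \frac{1}{1686}$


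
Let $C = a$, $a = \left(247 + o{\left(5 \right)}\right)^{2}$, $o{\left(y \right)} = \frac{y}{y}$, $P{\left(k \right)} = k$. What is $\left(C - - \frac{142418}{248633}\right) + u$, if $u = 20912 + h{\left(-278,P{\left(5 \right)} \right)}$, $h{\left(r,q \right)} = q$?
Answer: $\frac{20492722911}{248633} \approx 82422.0$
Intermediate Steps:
$o{\left(y \right)} = 1$
$a = 61504$ ($a = \left(247 + 1\right)^{2} = 248^{2} = 61504$)
$C = 61504$
$u = 20917$ ($u = 20912 + 5 = 20917$)
$\left(C - - \frac{142418}{248633}\right) + u = \left(61504 - - \frac{142418}{248633}\right) + 20917 = \left(61504 + \frac{142418}{248633}\right) + 20917 = \frac{15292066450}{248633} + 20917 = \frac{20492722911}{248633}$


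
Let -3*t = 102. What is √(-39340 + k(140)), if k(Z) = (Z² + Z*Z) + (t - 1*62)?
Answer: 2*I*√59 ≈ 15.362*I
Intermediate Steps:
t = -34 (t = -⅓*102 = -34)
k(Z) = -96 + 2*Z² (k(Z) = (Z² + Z*Z) + (-34 - 1*62) = (Z² + Z²) + (-34 - 62) = 2*Z² - 96 = -96 + 2*Z²)
√(-39340 + k(140)) = √(-39340 + (-96 + 2*140²)) = √(-39340 + (-96 + 2*19600)) = √(-39340 + (-96 + 39200)) = √(-39340 + 39104) = √(-236) = 2*I*√59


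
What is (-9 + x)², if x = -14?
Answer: 529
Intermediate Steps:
(-9 + x)² = (-9 - 14)² = (-23)² = 529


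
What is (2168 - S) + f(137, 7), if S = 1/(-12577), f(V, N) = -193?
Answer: 24839576/12577 ≈ 1975.0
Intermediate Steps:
S = -1/12577 ≈ -7.9510e-5
(2168 - S) + f(137, 7) = (2168 - 1*(-1/12577)) - 193 = (2168 + 1/12577) - 193 = 27266937/12577 - 193 = 24839576/12577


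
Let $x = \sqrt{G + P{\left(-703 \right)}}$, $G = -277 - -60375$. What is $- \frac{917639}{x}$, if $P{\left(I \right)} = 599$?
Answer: $- \frac{917639 \sqrt{60697}}{60697} \approx -3724.7$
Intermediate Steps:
$G = 60098$ ($G = -277 + 60375 = 60098$)
$x = \sqrt{60697}$ ($x = \sqrt{60098 + 599} = \sqrt{60697} \approx 246.37$)
$- \frac{917639}{x} = - \frac{917639}{\sqrt{60697}} = - 917639 \frac{\sqrt{60697}}{60697} = - \frac{917639 \sqrt{60697}}{60697}$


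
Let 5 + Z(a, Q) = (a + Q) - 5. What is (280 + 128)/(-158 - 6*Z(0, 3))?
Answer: -102/29 ≈ -3.5172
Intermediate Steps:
Z(a, Q) = -10 + Q + a (Z(a, Q) = -5 + ((a + Q) - 5) = -5 + ((Q + a) - 5) = -5 + (-5 + Q + a) = -10 + Q + a)
(280 + 128)/(-158 - 6*Z(0, 3)) = (280 + 128)/(-158 - 6*(-10 + 3 + 0)) = 408/(-158 - 6*(-7)) = 408/(-158 + 42) = 408/(-116) = 408*(-1/116) = -102/29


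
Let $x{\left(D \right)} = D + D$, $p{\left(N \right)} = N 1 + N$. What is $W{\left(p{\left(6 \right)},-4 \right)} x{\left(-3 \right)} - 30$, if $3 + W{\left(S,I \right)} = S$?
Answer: $-84$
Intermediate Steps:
$p{\left(N \right)} = 2 N$ ($p{\left(N \right)} = N + N = 2 N$)
$W{\left(S,I \right)} = -3 + S$
$x{\left(D \right)} = 2 D$
$W{\left(p{\left(6 \right)},-4 \right)} x{\left(-3 \right)} - 30 = \left(-3 + 2 \cdot 6\right) 2 \left(-3\right) - 30 = \left(-3 + 12\right) \left(-6\right) - 30 = 9 \left(-6\right) - 30 = -54 - 30 = -84$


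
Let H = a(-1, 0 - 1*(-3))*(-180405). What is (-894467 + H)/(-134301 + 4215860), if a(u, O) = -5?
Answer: 7558/4081559 ≈ 0.0018517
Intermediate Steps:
H = 902025 (H = -5*(-180405) = 902025)
(-894467 + H)/(-134301 + 4215860) = (-894467 + 902025)/(-134301 + 4215860) = 7558/4081559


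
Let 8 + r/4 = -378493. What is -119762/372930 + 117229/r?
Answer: -12502131001/31367639540 ≈ -0.39857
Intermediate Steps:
r = -1514004 (r = -32 + 4*(-378493) = -32 - 1513972 = -1514004)
-119762/372930 + 117229/r = -119762/372930 + 117229/(-1514004) = -119762*1/372930 + 117229*(-1/1514004) = -59881/186465 - 117229/1514004 = -12502131001/31367639540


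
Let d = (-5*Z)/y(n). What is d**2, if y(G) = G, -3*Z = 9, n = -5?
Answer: 9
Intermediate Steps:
Z = -3 (Z = -1/3*9 = -3)
d = -3 (d = -5*(-3)/(-5) = 15*(-1/5) = -3)
d**2 = (-3)**2 = 9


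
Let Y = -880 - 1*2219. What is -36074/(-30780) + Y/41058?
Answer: 19246376/17552295 ≈ 1.0965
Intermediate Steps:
Y = -3099 (Y = -880 - 2219 = -3099)
-36074/(-30780) + Y/41058 = -36074/(-30780) - 3099/41058 = -36074*(-1/30780) - 3099*1/41058 = 18037/15390 - 1033/13686 = 19246376/17552295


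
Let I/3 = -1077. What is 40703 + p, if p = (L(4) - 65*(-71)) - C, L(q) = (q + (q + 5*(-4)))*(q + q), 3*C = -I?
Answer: 44145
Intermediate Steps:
I = -3231 (I = 3*(-1077) = -3231)
C = 1077 (C = (-1*(-3231))/3 = (1/3)*3231 = 1077)
L(q) = 2*q*(-20 + 2*q) (L(q) = (q + (q - 20))*(2*q) = (q + (-20 + q))*(2*q) = (-20 + 2*q)*(2*q) = 2*q*(-20 + 2*q))
p = 3442 (p = (4*4*(-10 + 4) - 65*(-71)) - 1*1077 = (4*4*(-6) + 4615) - 1077 = (-96 + 4615) - 1077 = 4519 - 1077 = 3442)
40703 + p = 40703 + 3442 = 44145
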